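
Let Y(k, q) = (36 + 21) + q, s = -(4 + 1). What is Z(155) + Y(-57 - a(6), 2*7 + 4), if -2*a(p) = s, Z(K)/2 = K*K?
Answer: 48125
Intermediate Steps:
s = -5 (s = -1*5 = -5)
Z(K) = 2*K² (Z(K) = 2*(K*K) = 2*K²)
a(p) = 5/2 (a(p) = -½*(-5) = 5/2)
Y(k, q) = 57 + q
Z(155) + Y(-57 - a(6), 2*7 + 4) = 2*155² + (57 + (2*7 + 4)) = 2*24025 + (57 + (14 + 4)) = 48050 + (57 + 18) = 48050 + 75 = 48125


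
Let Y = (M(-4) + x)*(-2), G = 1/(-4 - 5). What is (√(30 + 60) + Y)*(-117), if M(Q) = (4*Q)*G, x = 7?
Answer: 2054 - 351*√10 ≈ 944.04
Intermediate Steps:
G = -⅑ (G = 1/(-9) = -⅑ ≈ -0.11111)
M(Q) = -4*Q/9 (M(Q) = (4*Q)*(-⅑) = -4*Q/9)
Y = -158/9 (Y = (-4/9*(-4) + 7)*(-2) = (16/9 + 7)*(-2) = (79/9)*(-2) = -158/9 ≈ -17.556)
(√(30 + 60) + Y)*(-117) = (√(30 + 60) - 158/9)*(-117) = (√90 - 158/9)*(-117) = (3*√10 - 158/9)*(-117) = (-158/9 + 3*√10)*(-117) = 2054 - 351*√10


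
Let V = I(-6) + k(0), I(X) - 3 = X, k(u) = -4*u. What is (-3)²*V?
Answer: -27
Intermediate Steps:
I(X) = 3 + X
V = -3 (V = (3 - 6) - 4*0 = -3 + 0 = -3)
(-3)²*V = (-3)²*(-3) = 9*(-3) = -27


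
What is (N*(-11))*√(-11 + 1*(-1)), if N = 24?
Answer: -528*I*√3 ≈ -914.52*I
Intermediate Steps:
(N*(-11))*√(-11 + 1*(-1)) = (24*(-11))*√(-11 + 1*(-1)) = -264*√(-11 - 1) = -528*I*√3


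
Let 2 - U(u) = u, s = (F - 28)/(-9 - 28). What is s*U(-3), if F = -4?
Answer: 160/37 ≈ 4.3243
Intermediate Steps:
s = 32/37 (s = (-4 - 28)/(-9 - 28) = -32/(-37) = -32*(-1/37) = 32/37 ≈ 0.86486)
U(u) = 2 - u
s*U(-3) = 32*(2 - 1*(-3))/37 = 32*(2 + 3)/37 = (32/37)*5 = 160/37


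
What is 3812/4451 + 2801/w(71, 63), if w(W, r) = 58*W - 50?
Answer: 27974467/18106668 ≈ 1.5450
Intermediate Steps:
w(W, r) = -50 + 58*W
3812/4451 + 2801/w(71, 63) = 3812/4451 + 2801/(-50 + 58*71) = 3812*(1/4451) + 2801/(-50 + 4118) = 3812/4451 + 2801/4068 = 27974467/18106668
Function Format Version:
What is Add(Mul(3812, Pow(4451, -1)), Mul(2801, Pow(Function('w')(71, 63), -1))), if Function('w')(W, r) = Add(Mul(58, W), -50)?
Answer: Rational(27974467, 18106668) ≈ 1.5450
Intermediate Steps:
Function('w')(W, r) = Add(-50, Mul(58, W))
Add(Mul(3812, Pow(4451, -1)), Mul(2801, Pow(Function('w')(71, 63), -1))) = Add(Mul(3812, Pow(4451, -1)), Mul(2801, Pow(Add(-50, Mul(58, 71)), -1))) = Add(Mul(3812, Rational(1, 4451)), Mul(2801, Pow(Add(-50, 4118), -1))) = Add(Rational(3812, 4451), Mul(2801, Pow(4068, -1))) = Add(Rational(3812, 4451), Mul(2801, Rational(1, 4068))) = Add(Rational(3812, 4451), Rational(2801, 4068)) = Rational(27974467, 18106668)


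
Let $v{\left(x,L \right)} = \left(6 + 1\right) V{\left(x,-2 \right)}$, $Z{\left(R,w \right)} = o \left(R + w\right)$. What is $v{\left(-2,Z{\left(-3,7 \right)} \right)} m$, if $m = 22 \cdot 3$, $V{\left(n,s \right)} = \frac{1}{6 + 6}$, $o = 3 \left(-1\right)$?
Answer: $\frac{77}{2} \approx 38.5$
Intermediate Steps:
$o = -3$
$V{\left(n,s \right)} = \frac{1}{12}$
$m = 66$
$Z{\left(R,w \right)} = - 3 R - 3 w$ ($Z{\left(R,w \right)} = - 3 \left(R + w\right) = - 3 R - 3 w$)
$v{\left(x,L \right)} = \frac{7}{12}$ ($v{\left(x,L \right)} = \left(6 + 1\right) \frac{1}{12} = 7 \cdot \frac{1}{12} = \frac{7}{12}$)
$v{\left(-2,Z{\left(-3,7 \right)} \right)} m = \frac{7}{12} \cdot 66 = \frac{77}{2}$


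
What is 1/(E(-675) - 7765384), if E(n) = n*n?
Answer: -1/7309759 ≈ -1.3680e-7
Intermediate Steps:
E(n) = n**2
1/(E(-675) - 7765384) = 1/((-675)**2 - 7765384) = 1/(455625 - 7765384) = 1/(-7309759) = -1/7309759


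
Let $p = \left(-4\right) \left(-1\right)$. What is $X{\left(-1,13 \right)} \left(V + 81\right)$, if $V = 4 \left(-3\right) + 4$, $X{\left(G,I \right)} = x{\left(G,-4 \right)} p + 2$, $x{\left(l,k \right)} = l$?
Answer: $-146$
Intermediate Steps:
$p = 4$
$X{\left(G,I \right)} = 2 + 4 G$ ($X{\left(G,I \right)} = G 4 + 2 = 4 G + 2 = 2 + 4 G$)
$V = -8$ ($V = -12 + 4 = -8$)
$X{\left(-1,13 \right)} \left(V + 81\right) = \left(2 + 4 \left(-1\right)\right) \left(-8 + 81\right) = \left(2 - 4\right) 73 = \left(-2\right) 73 = -146$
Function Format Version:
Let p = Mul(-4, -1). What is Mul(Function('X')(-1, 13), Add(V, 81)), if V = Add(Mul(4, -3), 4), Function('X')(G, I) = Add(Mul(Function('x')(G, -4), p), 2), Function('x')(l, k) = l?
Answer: -146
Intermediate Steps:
p = 4
Function('X')(G, I) = Add(2, Mul(4, G)) (Function('X')(G, I) = Add(Mul(G, 4), 2) = Add(Mul(4, G), 2) = Add(2, Mul(4, G)))
V = -8 (V = Add(-12, 4) = -8)
Mul(Function('X')(-1, 13), Add(V, 81)) = Mul(Add(2, Mul(4, -1)), Add(-8, 81)) = Mul(Add(2, -4), 73) = Mul(-2, 73) = -146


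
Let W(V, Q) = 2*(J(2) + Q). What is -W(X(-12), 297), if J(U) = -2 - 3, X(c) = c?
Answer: -584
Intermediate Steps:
J(U) = -5
W(V, Q) = -10 + 2*Q (W(V, Q) = 2*(-5 + Q) = -10 + 2*Q)
-W(X(-12), 297) = -(-10 + 2*297) = -(-10 + 594) = -1*584 = -584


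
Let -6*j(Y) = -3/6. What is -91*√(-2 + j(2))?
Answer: -91*I*√69/6 ≈ -125.98*I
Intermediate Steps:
j(Y) = 1/12 (j(Y) = -(-1)/(2*6) = -⅙*(-½) = 1/12)
-91*√(-2 + j(2)) = -91*√(-2 + 1/12) = -91*I*√69/6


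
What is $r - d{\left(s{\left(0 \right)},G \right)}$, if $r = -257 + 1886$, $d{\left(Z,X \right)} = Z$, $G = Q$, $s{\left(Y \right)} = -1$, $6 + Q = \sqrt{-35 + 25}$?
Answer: $1630$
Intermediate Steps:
$Q = -6 + i \sqrt{10}$ ($Q = -6 + \sqrt{-35 + 25} = -6 + \sqrt{-10} = -6 + i \sqrt{10} \approx -6.0 + 3.1623 i$)
$G = -6 + i \sqrt{10} \approx -6.0 + 3.1623 i$
$r = 1629$
$r - d{\left(s{\left(0 \right)},G \right)} = 1629 - -1 = 1629 + 1 = 1630$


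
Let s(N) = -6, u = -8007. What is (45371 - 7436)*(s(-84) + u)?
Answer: -303973155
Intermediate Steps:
(45371 - 7436)*(s(-84) + u) = (45371 - 7436)*(-6 - 8007) = 37935*(-8013) = -303973155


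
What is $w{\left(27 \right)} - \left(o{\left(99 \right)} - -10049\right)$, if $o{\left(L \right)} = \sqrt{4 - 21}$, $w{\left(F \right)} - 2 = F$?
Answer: $-10020 - i \sqrt{17} \approx -10020.0 - 4.1231 i$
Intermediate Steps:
$w{\left(F \right)} = 2 + F$
$o{\left(L \right)} = i \sqrt{17}$ ($o{\left(L \right)} = \sqrt{-17} = i \sqrt{17}$)
$w{\left(27 \right)} - \left(o{\left(99 \right)} - -10049\right) = \left(2 + 27\right) - \left(i \sqrt{17} - -10049\right) = 29 - \left(i \sqrt{17} + 10049\right) = 29 - \left(10049 + i \sqrt{17}\right) = -10020 - i \sqrt{17}$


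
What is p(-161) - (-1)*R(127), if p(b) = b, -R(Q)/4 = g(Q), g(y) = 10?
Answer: -201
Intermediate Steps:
R(Q) = -40 (R(Q) = -4*10 = -40)
p(-161) - (-1)*R(127) = -161 - (-1)*(-40) = -161 - 1*40 = -161 - 40 = -201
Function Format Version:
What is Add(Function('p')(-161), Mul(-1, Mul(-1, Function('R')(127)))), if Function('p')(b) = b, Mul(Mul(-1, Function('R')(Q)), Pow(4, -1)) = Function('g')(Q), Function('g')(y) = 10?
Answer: -201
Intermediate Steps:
Function('R')(Q) = -40 (Function('R')(Q) = Mul(-4, 10) = -40)
Add(Function('p')(-161), Mul(-1, Mul(-1, Function('R')(127)))) = Add(-161, Mul(-1, Mul(-1, -40))) = Add(-161, Mul(-1, 40)) = Add(-161, -40) = -201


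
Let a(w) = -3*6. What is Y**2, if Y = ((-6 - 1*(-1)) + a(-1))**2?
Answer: 279841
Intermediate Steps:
a(w) = -18
Y = 529 (Y = ((-6 - 1*(-1)) - 18)**2 = ((-6 + 1) - 18)**2 = (-5 - 18)**2 = (-23)**2 = 529)
Y**2 = 529**2 = 279841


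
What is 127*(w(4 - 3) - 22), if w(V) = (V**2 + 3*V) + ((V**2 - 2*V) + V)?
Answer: -2286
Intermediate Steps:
w(V) = 2*V + 2*V**2 (w(V) = (V**2 + 3*V) + (V**2 - V) = 2*V + 2*V**2)
127*(w(4 - 3) - 22) = 127*(2*(4 - 3)*(1 + (4 - 3)) - 22) = 127*(2*1*(1 + 1) - 22) = 127*(2*1*2 - 22) = 127*(4 - 22) = 127*(-18) = -2286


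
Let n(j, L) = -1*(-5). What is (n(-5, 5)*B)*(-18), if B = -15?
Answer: 1350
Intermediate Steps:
n(j, L) = 5
(n(-5, 5)*B)*(-18) = (5*(-15))*(-18) = -75*(-18) = 1350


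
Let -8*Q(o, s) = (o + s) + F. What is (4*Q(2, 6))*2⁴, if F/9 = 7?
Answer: -568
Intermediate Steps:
F = 63 (F = 9*7 = 63)
Q(o, s) = -63/8 - o/8 - s/8 (Q(o, s) = -((o + s) + 63)/8 = -(63 + o + s)/8 = -63/8 - o/8 - s/8)
(4*Q(2, 6))*2⁴ = (4*(-63/8 - ⅛*2 - ⅛*6))*2⁴ = (4*(-63/8 - ¼ - ¾))*16 = (4*(-71/8))*16 = -71/2*16 = -568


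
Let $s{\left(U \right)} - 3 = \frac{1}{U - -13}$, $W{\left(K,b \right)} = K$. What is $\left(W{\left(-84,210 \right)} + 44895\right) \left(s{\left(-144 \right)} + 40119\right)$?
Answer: $\frac{235525764591}{131} \approx 1.7979 \cdot 10^{9}$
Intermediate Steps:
$s{\left(U \right)} = 3 + \frac{1}{13 + U}$ ($s{\left(U \right)} = 3 + \frac{1}{U - -13} = 3 + \frac{1}{U + 13} = 3 + \frac{1}{13 + U}$)
$\left(W{\left(-84,210 \right)} + 44895\right) \left(s{\left(-144 \right)} + 40119\right) = \left(-84 + 44895\right) \left(\frac{40 + 3 \left(-144\right)}{13 - 144} + 40119\right) = 44811 \left(\frac{40 - 432}{-131} + 40119\right) = 44811 \left(\left(- \frac{1}{131}\right) \left(-392\right) + 40119\right) = 44811 \left(\frac{392}{131} + 40119\right) = 44811 \cdot \frac{5255981}{131} = \frac{235525764591}{131}$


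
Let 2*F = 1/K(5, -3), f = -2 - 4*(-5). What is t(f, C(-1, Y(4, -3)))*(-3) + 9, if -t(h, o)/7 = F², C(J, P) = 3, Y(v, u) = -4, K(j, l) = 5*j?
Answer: 22521/2500 ≈ 9.0084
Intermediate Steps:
f = 18 (f = -2 + 20 = 18)
F = 1/50 (F = 1/(2*((5*5))) = (½)/25 = (½)*(1/25) = 1/50 ≈ 0.020000)
t(h, o) = -7/2500 (t(h, o) = -7*(1/50)² = -7*1/2500 = -7/2500)
t(f, C(-1, Y(4, -3)))*(-3) + 9 = -7/2500*(-3) + 9 = 21/2500 + 9 = 22521/2500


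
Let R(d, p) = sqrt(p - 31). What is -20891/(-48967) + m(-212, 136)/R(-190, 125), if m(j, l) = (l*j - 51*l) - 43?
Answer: 20891/48967 - 35811*sqrt(94)/94 ≈ -3693.2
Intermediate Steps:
R(d, p) = sqrt(-31 + p)
m(j, l) = -43 - 51*l + j*l (m(j, l) = (j*l - 51*l) - 43 = (-51*l + j*l) - 43 = -43 - 51*l + j*l)
-20891/(-48967) + m(-212, 136)/R(-190, 125) = -20891/(-48967) + (-43 - 51*136 - 212*136)/(sqrt(-31 + 125)) = -20891*(-1/48967) + (-43 - 6936 - 28832)/(sqrt(94)) = 20891/48967 - 35811*sqrt(94)/94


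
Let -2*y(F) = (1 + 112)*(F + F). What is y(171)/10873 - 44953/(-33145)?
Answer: -151686866/360385585 ≈ -0.42090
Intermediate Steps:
y(F) = -113*F (y(F) = -(1 + 112)*(F + F)/2 = -113*2*F/2 = -113*F)
y(171)/10873 - 44953/(-33145) = -113*171/10873 - 44953/(-33145) = -19323*1/10873 - 44953*(-1/33145) = -19323/10873 + 44953/33145 = -151686866/360385585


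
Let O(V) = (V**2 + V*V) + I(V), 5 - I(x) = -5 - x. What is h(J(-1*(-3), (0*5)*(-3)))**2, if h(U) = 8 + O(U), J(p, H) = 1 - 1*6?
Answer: 3969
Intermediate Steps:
I(x) = 10 + x (I(x) = 5 - (-5 - x) = 5 + (5 + x) = 10 + x)
J(p, H) = -5 (J(p, H) = 1 - 6 = -5)
O(V) = 10 + V + 2*V**2 (O(V) = (V**2 + V*V) + (10 + V) = (V**2 + V**2) + (10 + V) = 2*V**2 + (10 + V) = 10 + V + 2*V**2)
h(U) = 18 + U + 2*U**2 (h(U) = 8 + (10 + U + 2*U**2) = 18 + U + 2*U**2)
h(J(-1*(-3), (0*5)*(-3)))**2 = (18 - 5 + 2*(-5)**2)**2 = (18 - 5 + 2*25)**2 = (18 - 5 + 50)**2 = 63**2 = 3969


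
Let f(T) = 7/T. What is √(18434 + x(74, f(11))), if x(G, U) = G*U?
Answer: 6*√62117/11 ≈ 135.95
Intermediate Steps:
√(18434 + x(74, f(11))) = √(18434 + 74*(7/11)) = √(18434 + 518/11) = √(203292/11) = 6*√62117/11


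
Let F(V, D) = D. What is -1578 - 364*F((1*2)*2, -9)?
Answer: 1698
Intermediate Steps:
-1578 - 364*F((1*2)*2, -9) = -1578 - 364*(-9) = -1578 + 3276 = 1698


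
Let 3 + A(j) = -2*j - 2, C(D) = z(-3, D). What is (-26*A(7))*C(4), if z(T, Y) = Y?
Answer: 1976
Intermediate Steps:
C(D) = D
A(j) = -5 - 2*j (A(j) = -3 + (-2*j - 2) = -3 + (-2 - 2*j) = -5 - 2*j)
(-26*A(7))*C(4) = -26*(-5 - 2*7)*4 = -26*(-5 - 14)*4 = -26*(-19)*4 = 494*4 = 1976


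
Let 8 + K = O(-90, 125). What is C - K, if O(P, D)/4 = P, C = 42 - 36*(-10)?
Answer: 770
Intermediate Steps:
C = 402 (C = 42 + 360 = 402)
O(P, D) = 4*P
K = -368 (K = -8 + 4*(-90) = -8 - 360 = -368)
C - K = 402 - 1*(-368) = 402 + 368 = 770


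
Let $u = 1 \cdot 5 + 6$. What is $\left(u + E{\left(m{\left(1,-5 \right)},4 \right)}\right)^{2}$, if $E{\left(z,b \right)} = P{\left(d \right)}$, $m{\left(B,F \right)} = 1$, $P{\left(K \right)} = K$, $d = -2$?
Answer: $81$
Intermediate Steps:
$E{\left(z,b \right)} = -2$
$u = 11$ ($u = 5 + 6 = 11$)
$\left(u + E{\left(m{\left(1,-5 \right)},4 \right)}\right)^{2} = \left(11 - 2\right)^{2} = 9^{2} = 81$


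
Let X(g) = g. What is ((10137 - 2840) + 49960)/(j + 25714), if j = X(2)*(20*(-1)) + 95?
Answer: 57257/25769 ≈ 2.2219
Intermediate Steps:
j = 55 (j = 2*(20*(-1)) + 95 = 2*(-20) + 95 = -40 + 95 = 55)
((10137 - 2840) + 49960)/(j + 25714) = ((10137 - 2840) + 49960)/(55 + 25714) = (7297 + 49960)/25769 = 57257*(1/25769) = 57257/25769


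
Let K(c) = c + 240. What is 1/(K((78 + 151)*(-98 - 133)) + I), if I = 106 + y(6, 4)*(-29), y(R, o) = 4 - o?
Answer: -1/52553 ≈ -1.9028e-5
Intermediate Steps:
I = 106 (I = 106 + (4 - 1*4)*(-29) = 106 + (4 - 4)*(-29) = 106 + 0*(-29) = 106 + 0 = 106)
K(c) = 240 + c
1/(K((78 + 151)*(-98 - 133)) + I) = 1/((240 + (78 + 151)*(-98 - 133)) + 106) = 1/((240 + 229*(-231)) + 106) = 1/((240 - 52899) + 106) = 1/(-52659 + 106) = 1/(-52553) = -1/52553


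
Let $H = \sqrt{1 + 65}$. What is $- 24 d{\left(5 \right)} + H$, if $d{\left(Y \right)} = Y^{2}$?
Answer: $-600 + \sqrt{66} \approx -591.88$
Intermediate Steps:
$H = \sqrt{66} \approx 8.124$
$- 24 d{\left(5 \right)} + H = - 24 \cdot 5^{2} + \sqrt{66} = \left(-24\right) 25 + \sqrt{66} = -600 + \sqrt{66}$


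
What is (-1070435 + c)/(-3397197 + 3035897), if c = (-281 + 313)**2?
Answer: 1069411/361300 ≈ 2.9599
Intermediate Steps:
c = 1024 (c = 32**2 = 1024)
(-1070435 + c)/(-3397197 + 3035897) = (-1070435 + 1024)/(-3397197 + 3035897) = -1069411/(-361300) = -1069411*(-1/361300) = 1069411/361300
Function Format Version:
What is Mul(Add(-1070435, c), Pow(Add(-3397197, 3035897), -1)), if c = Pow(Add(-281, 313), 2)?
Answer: Rational(1069411, 361300) ≈ 2.9599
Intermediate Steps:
c = 1024 (c = Pow(32, 2) = 1024)
Mul(Add(-1070435, c), Pow(Add(-3397197, 3035897), -1)) = Mul(Add(-1070435, 1024), Pow(Add(-3397197, 3035897), -1)) = Mul(-1069411, Pow(-361300, -1)) = Mul(-1069411, Rational(-1, 361300)) = Rational(1069411, 361300)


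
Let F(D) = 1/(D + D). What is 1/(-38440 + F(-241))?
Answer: -482/18528081 ≈ -2.6015e-5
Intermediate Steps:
F(D) = 1/(2*D)
1/(-38440 + F(-241)) = 1/(-38440 + (½)/(-241)) = 1/(-38440 + (½)*(-1/241)) = 1/(-38440 - 1/482) = 1/(-18528081/482) = -482/18528081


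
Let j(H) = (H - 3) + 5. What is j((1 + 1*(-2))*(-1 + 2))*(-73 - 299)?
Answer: -372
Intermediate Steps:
j(H) = 2 + H (j(H) = (-3 + H) + 5 = 2 + H)
j((1 + 1*(-2))*(-1 + 2))*(-73 - 299) = (2 + (1 + 1*(-2))*(-1 + 2))*(-73 - 299) = (2 + (1 - 2)*1)*(-372) = (2 - 1*1)*(-372) = (2 - 1)*(-372) = 1*(-372) = -372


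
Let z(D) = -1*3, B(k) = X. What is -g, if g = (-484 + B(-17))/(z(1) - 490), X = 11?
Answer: -473/493 ≈ -0.95943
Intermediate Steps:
B(k) = 11
z(D) = -3
g = 473/493 (g = (-484 + 11)/(-3 - 490) = -473/(-493) = -473*(-1/493) = 473/493 ≈ 0.95943)
-g = -1*473/493 = -473/493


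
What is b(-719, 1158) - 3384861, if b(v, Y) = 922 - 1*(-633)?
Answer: -3383306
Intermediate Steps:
b(v, Y) = 1555 (b(v, Y) = 922 + 633 = 1555)
b(-719, 1158) - 3384861 = 1555 - 3384861 = -3383306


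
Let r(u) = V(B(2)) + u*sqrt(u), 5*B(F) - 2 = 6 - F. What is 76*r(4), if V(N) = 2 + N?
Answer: 4256/5 ≈ 851.20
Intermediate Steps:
B(F) = 8/5 - F/5 (B(F) = 2/5 + (6 - F)/5 = 2/5 + (6/5 - F/5) = 8/5 - F/5)
r(u) = 16/5 + u**(3/2) (r(u) = (2 + (8/5 - 1/5*2)) + u*sqrt(u) = (2 + (8/5 - 2/5)) + u**(3/2) = (2 + 6/5) + u**(3/2) = 16/5 + u**(3/2))
76*r(4) = 76*(16/5 + 4**(3/2)) = 76*(16/5 + 8) = 76*(56/5) = 4256/5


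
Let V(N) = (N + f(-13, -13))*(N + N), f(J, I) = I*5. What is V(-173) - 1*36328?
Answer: 46020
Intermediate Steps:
f(J, I) = 5*I
V(N) = 2*N*(-65 + N) (V(N) = (N + 5*(-13))*(N + N) = (N - 65)*(2*N) = (-65 + N)*(2*N) = 2*N*(-65 + N))
V(-173) - 1*36328 = 2*(-173)*(-65 - 173) - 1*36328 = 2*(-173)*(-238) - 36328 = 82348 - 36328 = 46020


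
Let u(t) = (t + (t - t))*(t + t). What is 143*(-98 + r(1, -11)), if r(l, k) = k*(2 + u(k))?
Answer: -397826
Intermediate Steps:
u(t) = 2*t² (u(t) = (t + 0)*(2*t) = t*(2*t) = 2*t²)
r(l, k) = k*(2 + 2*k²)
143*(-98 + r(1, -11)) = 143*(-98 + 2*(-11)*(1 + (-11)²)) = 143*(-98 + 2*(-11)*(1 + 121)) = 143*(-98 + 2*(-11)*122) = 143*(-98 - 2684) = 143*(-2782) = -397826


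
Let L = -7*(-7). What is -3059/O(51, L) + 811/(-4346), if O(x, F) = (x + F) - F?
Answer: -13335775/221646 ≈ -60.167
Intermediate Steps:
L = 49
O(x, F) = x (O(x, F) = (F + x) - F = x)
-3059/O(51, L) + 811/(-4346) = -3059/51 + 811/(-4346) = -3059*1/51 + 811*(-1/4346) = -3059/51 - 811/4346 = -13335775/221646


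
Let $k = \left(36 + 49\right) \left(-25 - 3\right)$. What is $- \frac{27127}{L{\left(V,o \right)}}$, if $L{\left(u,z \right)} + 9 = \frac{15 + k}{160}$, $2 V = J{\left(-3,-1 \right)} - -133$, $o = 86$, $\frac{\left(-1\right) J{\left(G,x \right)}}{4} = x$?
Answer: $\frac{868064}{761} \approx 1140.7$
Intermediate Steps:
$k = -2380$ ($k = 85 \left(-28\right) = -2380$)
$J{\left(G,x \right)} = - 4 x$
$V = \frac{137}{2}$ ($V = \frac{\left(-4\right) \left(-1\right) - -133}{2} = \frac{4 + 133}{2} = \frac{1}{2} \cdot 137 = \frac{137}{2} \approx 68.5$)
$L{\left(u,z \right)} = - \frac{761}{32}$ ($L{\left(u,z \right)} = -9 + \frac{15 - 2380}{160} = -9 - \frac{473}{32} = - \frac{761}{32}$)
$- \frac{27127}{L{\left(V,o \right)}} = - \frac{27127}{- \frac{761}{32}} = \left(-27127\right) \left(- \frac{32}{761}\right) = \frac{868064}{761}$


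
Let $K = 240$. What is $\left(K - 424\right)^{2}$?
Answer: $33856$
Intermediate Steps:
$\left(K - 424\right)^{2} = \left(240 - 424\right)^{2} = \left(-184\right)^{2} = 33856$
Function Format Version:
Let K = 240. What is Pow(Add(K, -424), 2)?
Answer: 33856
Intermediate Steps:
Pow(Add(K, -424), 2) = Pow(Add(240, -424), 2) = Pow(-184, 2) = 33856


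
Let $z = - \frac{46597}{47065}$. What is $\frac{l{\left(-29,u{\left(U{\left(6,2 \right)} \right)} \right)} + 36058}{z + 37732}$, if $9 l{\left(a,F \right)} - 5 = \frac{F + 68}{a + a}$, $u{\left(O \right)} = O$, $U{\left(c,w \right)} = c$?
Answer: $\frac{49215588110}{51498489507} \approx 0.95567$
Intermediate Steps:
$z = - \frac{46597}{47065}$ ($z = \left(-46597\right) \frac{1}{47065} = - \frac{46597}{47065} \approx -0.99006$)
$l{\left(a,F \right)} = \frac{5}{9} + \frac{68 + F}{18 a}$ ($l{\left(a,F \right)} = \frac{5}{9} + \frac{\left(F + 68\right) \frac{1}{a + a}}{9} = \frac{5}{9} + \frac{\left(68 + F\right) \frac{1}{2 a}}{9} = \frac{5}{9} + \frac{\frac{1}{2} \frac{1}{a} \left(68 + F\right)}{9} = \frac{5}{9} + \frac{68 + F}{18 a}$)
$\frac{l{\left(-29,u{\left(U{\left(6,2 \right)} \right)} \right)} + 36058}{z + 37732} = \frac{\frac{68 + 6 + 10 \left(-29\right)}{18 \left(-29\right)} + 36058}{- \frac{46597}{47065} + 37732} = \frac{\frac{1}{18} \left(- \frac{1}{29}\right) \left(68 + 6 - 290\right) + 36058}{\frac{1775809983}{47065}} = \left(\frac{1}{18} \left(- \frac{1}{29}\right) \left(-216\right) + 36058\right) \frac{47065}{1775809983} = \left(\frac{12}{29} + 36058\right) \frac{47065}{1775809983} = \frac{1045694}{29} \cdot \frac{47065}{1775809983} = \frac{49215588110}{51498489507}$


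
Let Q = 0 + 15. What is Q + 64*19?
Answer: 1231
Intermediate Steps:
Q = 15
Q + 64*19 = 15 + 64*19 = 15 + 1216 = 1231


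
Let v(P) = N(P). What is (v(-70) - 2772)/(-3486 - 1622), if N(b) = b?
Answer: 1421/2554 ≈ 0.55638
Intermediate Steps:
v(P) = P
(v(-70) - 2772)/(-3486 - 1622) = (-70 - 2772)/(-3486 - 1622) = -2842/(-5108) = -2842*(-1/5108) = 1421/2554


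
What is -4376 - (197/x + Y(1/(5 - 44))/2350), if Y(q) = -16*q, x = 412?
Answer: -82627473221/18879900 ≈ -4376.5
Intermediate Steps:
-4376 - (197/x + Y(1/(5 - 44))/2350) = -4376 - (197/412 - 16/(5 - 44)/2350) = -4376 - (197*(1/412) - 16/(-39)*(1/2350)) = -4376 - (197/412 - 16*(-1/39)*(1/2350)) = -4376 - (197/412 + (16/39)*(1/2350)) = -4376 - (197/412 + 8/45825) = -4376 - 1*9030821/18879900 = -4376 - 9030821/18879900 = -82627473221/18879900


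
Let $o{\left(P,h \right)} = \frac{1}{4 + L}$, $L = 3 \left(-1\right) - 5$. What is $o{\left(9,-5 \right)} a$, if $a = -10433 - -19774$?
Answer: $- \frac{9341}{4} \approx -2335.3$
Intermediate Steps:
$L = -8$ ($L = -3 - 5 = -8$)
$o{\left(P,h \right)} = - \frac{1}{4}$ ($o{\left(P,h \right)} = \frac{1}{4 - 8} = \frac{1}{-4} = - \frac{1}{4}$)
$a = 9341$ ($a = -10433 + 19774 = 9341$)
$o{\left(9,-5 \right)} a = \left(- \frac{1}{4}\right) 9341 = - \frac{9341}{4}$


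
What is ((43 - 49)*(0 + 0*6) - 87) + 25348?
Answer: 25261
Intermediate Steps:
((43 - 49)*(0 + 0*6) - 87) + 25348 = (-6*(0 + 0) - 87) + 25348 = (-6*0 - 87) + 25348 = (0 - 87) + 25348 = -87 + 25348 = 25261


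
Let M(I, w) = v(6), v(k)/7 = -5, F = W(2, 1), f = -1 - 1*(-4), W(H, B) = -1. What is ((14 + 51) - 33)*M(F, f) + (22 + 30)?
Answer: -1068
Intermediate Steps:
f = 3 (f = -1 + 4 = 3)
F = -1
v(k) = -35 (v(k) = 7*(-5) = -35)
M(I, w) = -35
((14 + 51) - 33)*M(F, f) + (22 + 30) = ((14 + 51) - 33)*(-35) + (22 + 30) = (65 - 33)*(-35) + 52 = 32*(-35) + 52 = -1120 + 52 = -1068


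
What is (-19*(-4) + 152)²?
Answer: 51984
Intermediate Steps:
(-19*(-4) + 152)² = (76 + 152)² = 228² = 51984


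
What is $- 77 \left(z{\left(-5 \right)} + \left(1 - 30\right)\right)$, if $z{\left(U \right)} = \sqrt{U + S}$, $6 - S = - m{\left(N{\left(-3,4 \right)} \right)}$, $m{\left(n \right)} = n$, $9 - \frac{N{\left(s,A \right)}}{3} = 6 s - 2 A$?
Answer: $2233 - 77 \sqrt{106} \approx 1440.2$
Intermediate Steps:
$N{\left(s,A \right)} = 27 - 18 s + 6 A$ ($N{\left(s,A \right)} = 27 - 3 \left(6 s - 2 A\right) = 27 - 3 \left(- 2 A + 6 s\right) = 27 + \left(- 18 s + 6 A\right) = 27 - 18 s + 6 A$)
$S = 111$ ($S = 6 - - (27 - -54 + 6 \cdot 4) = 6 - - (27 + 54 + 24) = 6 - \left(-1\right) 105 = 6 - -105 = 6 + 105 = 111$)
$z{\left(U \right)} = \sqrt{111 + U}$ ($z{\left(U \right)} = \sqrt{U + 111} = \sqrt{111 + U}$)
$- 77 \left(z{\left(-5 \right)} + \left(1 - 30\right)\right) = - 77 \left(\sqrt{111 - 5} + \left(1 - 30\right)\right) = - 77 \left(\sqrt{106} - 29\right) = - 77 \left(-29 + \sqrt{106}\right) = 2233 - 77 \sqrt{106}$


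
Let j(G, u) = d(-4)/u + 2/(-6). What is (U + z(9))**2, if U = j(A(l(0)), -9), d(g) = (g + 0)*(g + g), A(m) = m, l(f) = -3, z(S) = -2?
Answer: 2809/81 ≈ 34.679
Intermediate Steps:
d(g) = 2*g**2 (d(g) = g*(2*g) = 2*g**2)
j(G, u) = -1/3 + 32/u (j(G, u) = (2*(-4)**2)/u + 2/(-6) = (2*16)/u + 2*(-1/6) = 32/u - 1/3 = -1/3 + 32/u)
U = -35/9 (U = (1/3)*(96 - 1*(-9))/(-9) = (1/3)*(-1/9)*(96 + 9) = (1/3)*(-1/9)*105 = -35/9 ≈ -3.8889)
(U + z(9))**2 = (-35/9 - 2)**2 = (-53/9)**2 = 2809/81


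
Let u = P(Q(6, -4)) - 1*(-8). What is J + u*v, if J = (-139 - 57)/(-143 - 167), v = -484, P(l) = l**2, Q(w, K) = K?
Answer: -1800382/155 ≈ -11615.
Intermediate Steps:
u = 24 (u = (-4)**2 - 1*(-8) = 16 + 8 = 24)
J = 98/155 (J = -196/(-310) = -196*(-1/310) = 98/155 ≈ 0.63226)
J + u*v = 98/155 + 24*(-484) = 98/155 - 11616 = -1800382/155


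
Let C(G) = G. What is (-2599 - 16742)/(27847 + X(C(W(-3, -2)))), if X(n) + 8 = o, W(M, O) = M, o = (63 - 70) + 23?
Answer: -2149/3095 ≈ -0.69435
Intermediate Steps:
o = 16 (o = -7 + 23 = 16)
X(n) = 8 (X(n) = -8 + 16 = 8)
(-2599 - 16742)/(27847 + X(C(W(-3, -2)))) = (-2599 - 16742)/(27847 + 8) = -19341/27855 = -19341*1/27855 = -2149/3095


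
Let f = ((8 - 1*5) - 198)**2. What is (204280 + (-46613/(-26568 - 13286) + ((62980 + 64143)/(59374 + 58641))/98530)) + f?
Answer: 28072564667752087473/115855756844825 ≈ 2.4231e+5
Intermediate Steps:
f = 38025 (f = ((8 - 5) - 198)**2 = (3 - 198)**2 = (-195)**2 = 38025)
(204280 + (-46613/(-26568 - 13286) + ((62980 + 64143)/(59374 + 58641))/98530)) + f = (204280 + (-46613/(-26568 - 13286) + ((62980 + 64143)/(59374 + 58641))/98530)) + 38025 = (204280 + (-46613/(-39854) + (127123/118015)*(1/98530))) + 38025 = (204280 + (-46613*(-1/39854) + (127123*(1/118015))*(1/98530))) + 38025 = (204280 + (46613/39854 + (127123/118015)*(1/98530))) + 38025 = (204280 + (46613/39854 + 127123/11628017950)) + 38025 = (204280 + 135505466765848/115855756844825) + 38025 = 23667149513727616848/115855756844825 + 38025 = 28072564667752087473/115855756844825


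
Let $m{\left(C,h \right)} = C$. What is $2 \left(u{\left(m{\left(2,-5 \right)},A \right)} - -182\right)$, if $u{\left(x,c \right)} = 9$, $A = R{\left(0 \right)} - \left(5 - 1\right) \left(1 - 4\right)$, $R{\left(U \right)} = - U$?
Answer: $382$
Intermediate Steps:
$A = 12$ ($A = \left(-1\right) 0 - \left(5 - 1\right) \left(1 - 4\right) = 0 - 4 \left(-3\right) = 0 - -12 = 0 + 12 = 12$)
$2 \left(u{\left(m{\left(2,-5 \right)},A \right)} - -182\right) = 2 \left(9 - -182\right) = 2 \left(9 + 182\right) = 2 \cdot 191 = 382$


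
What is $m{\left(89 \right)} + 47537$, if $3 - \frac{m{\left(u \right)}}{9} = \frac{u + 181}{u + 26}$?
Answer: $\frac{1093486}{23} \approx 47543.0$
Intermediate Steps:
$m{\left(u \right)} = 27 - \frac{9 \left(181 + u\right)}{26 + u}$ ($m{\left(u \right)} = 27 - 9 \frac{u + 181}{u + 26} = 27 - 9 \frac{181 + u}{26 + u} = 27 - \frac{9 \left(181 + u\right)}{26 + u}$)
$m{\left(89 \right)} + 47537 = \frac{9 \left(-103 + 2 \cdot 89\right)}{26 + 89} + 47537 = \frac{9 \left(-103 + 178\right)}{115} + 47537 = 9 \cdot \frac{1}{115} \cdot 75 + 47537 = \frac{135}{23} + 47537 = \frac{1093486}{23}$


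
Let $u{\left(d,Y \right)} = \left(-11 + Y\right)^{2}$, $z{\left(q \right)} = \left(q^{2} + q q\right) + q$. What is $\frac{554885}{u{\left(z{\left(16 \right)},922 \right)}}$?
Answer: $\frac{554885}{829921} \approx 0.6686$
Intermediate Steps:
$z{\left(q \right)} = q + 2 q^{2}$ ($z{\left(q \right)} = \left(q^{2} + q^{2}\right) + q = 2 q^{2} + q = q + 2 q^{2}$)
$\frac{554885}{u{\left(z{\left(16 \right)},922 \right)}} = \frac{554885}{\left(-11 + 922\right)^{2}} = \frac{554885}{911^{2}} = \frac{554885}{829921}$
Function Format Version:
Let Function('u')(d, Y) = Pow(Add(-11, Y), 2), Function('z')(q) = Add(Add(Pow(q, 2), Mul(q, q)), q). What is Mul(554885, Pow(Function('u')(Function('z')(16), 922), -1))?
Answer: Rational(554885, 829921) ≈ 0.66860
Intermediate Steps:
Function('z')(q) = Add(q, Mul(2, Pow(q, 2))) (Function('z')(q) = Add(Add(Pow(q, 2), Pow(q, 2)), q) = Add(Mul(2, Pow(q, 2)), q) = Add(q, Mul(2, Pow(q, 2))))
Mul(554885, Pow(Function('u')(Function('z')(16), 922), -1)) = Mul(554885, Pow(Pow(Add(-11, 922), 2), -1)) = Mul(554885, Pow(Pow(911, 2), -1)) = Mul(554885, Pow(829921, -1)) = Mul(554885, Rational(1, 829921)) = Rational(554885, 829921)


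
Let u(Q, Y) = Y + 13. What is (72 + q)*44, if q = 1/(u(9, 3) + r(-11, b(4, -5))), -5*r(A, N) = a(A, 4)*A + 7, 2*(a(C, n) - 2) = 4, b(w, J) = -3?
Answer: 370876/117 ≈ 3169.9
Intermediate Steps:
a(C, n) = 4 (a(C, n) = 2 + (1/2)*4 = 2 + 2 = 4)
r(A, N) = -7/5 - 4*A/5 (r(A, N) = -(4*A + 7)/5 = -(7 + 4*A)/5 = -7/5 - 4*A/5)
u(Q, Y) = 13 + Y
q = 5/117 (q = 1/((13 + 3) + (-7/5 - 4/5*(-11))) = 1/(16 + (-7/5 + 44/5)) = 1/(16 + 37/5) = 1/(117/5) = 5/117 ≈ 0.042735)
(72 + q)*44 = (72 + 5/117)*44 = (8429/117)*44 = 370876/117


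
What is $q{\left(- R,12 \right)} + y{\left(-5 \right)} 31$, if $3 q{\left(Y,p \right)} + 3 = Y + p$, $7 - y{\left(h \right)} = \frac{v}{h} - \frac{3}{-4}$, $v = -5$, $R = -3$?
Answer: $\frac{667}{4} \approx 166.75$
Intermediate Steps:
$y{\left(h \right)} = \frac{25}{4} + \frac{5}{h}$ ($y{\left(h \right)} = 7 - \left(- \frac{5}{h} - \frac{3}{-4}\right) = 7 - \left(- \frac{5}{h} - - \frac{3}{4}\right) = 7 - \left(- \frac{5}{h} + \frac{3}{4}\right) = 7 - \left(\frac{3}{4} - \frac{5}{h}\right) = \frac{25}{4} + \frac{5}{h}$)
$q{\left(Y,p \right)} = -1 + \frac{Y}{3} + \frac{p}{3}$ ($q{\left(Y,p \right)} = -1 + \frac{Y + p}{3} = -1 + \left(\frac{Y}{3} + \frac{p}{3}\right) = -1 + \frac{Y}{3} + \frac{p}{3}$)
$q{\left(- R,12 \right)} + y{\left(-5 \right)} 31 = \left(-1 + \frac{\left(-1\right) \left(-3\right)}{3} + \frac{1}{3} \cdot 12\right) + \left(\frac{25}{4} + \frac{5}{-5}\right) 31 = \left(-1 + \frac{1}{3} \cdot 3 + 4\right) + \left(\frac{25}{4} + 5 \left(- \frac{1}{5}\right)\right) 31 = \left(-1 + 1 + 4\right) + \left(\frac{25}{4} - 1\right) 31 = 4 + \frac{21}{4} \cdot 31 = 4 + \frac{651}{4} = \frac{667}{4}$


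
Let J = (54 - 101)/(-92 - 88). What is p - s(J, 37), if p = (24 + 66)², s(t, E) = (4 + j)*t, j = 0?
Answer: 364453/45 ≈ 8099.0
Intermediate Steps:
J = 47/180 (J = -47/(-180) = -47*(-1/180) = 47/180 ≈ 0.26111)
s(t, E) = 4*t (s(t, E) = (4 + 0)*t = 4*t)
p = 8100 (p = 90² = 8100)
p - s(J, 37) = 8100 - 4*47/180 = 8100 - 1*47/45 = 8100 - 47/45 = 364453/45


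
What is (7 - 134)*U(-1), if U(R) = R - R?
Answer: 0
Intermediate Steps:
U(R) = 0
(7 - 134)*U(-1) = (7 - 134)*0 = -127*0 = 0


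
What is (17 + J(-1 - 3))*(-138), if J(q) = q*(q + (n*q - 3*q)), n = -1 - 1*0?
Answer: 4278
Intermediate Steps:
n = -1 (n = -1 + 0 = -1)
J(q) = -3*q**2 (J(q) = q*(q + (-q - 3*q)) = q*(q - 4*q) = q*(-3*q) = -3*q**2)
(17 + J(-1 - 3))*(-138) = (17 - 3*(-1 - 3)**2)*(-138) = (17 - 3*(-4)**2)*(-138) = (17 - 3*16)*(-138) = (17 - 48)*(-138) = -31*(-138) = 4278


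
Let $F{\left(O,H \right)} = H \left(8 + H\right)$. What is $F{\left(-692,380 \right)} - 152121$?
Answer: $-4681$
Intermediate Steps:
$F{\left(-692,380 \right)} - 152121 = 380 \left(8 + 380\right) - 152121 = 380 \cdot 388 - 152121 = 147440 - 152121 = -4681$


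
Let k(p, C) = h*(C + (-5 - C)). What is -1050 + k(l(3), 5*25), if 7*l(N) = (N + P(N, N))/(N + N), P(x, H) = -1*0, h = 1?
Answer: -1055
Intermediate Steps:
P(x, H) = 0
l(N) = 1/14 (l(N) = ((N + 0)/(N + N))/7 = (N/((2*N)))/7 = (N*(1/(2*N)))/7 = (1/7)*(1/2) = 1/14)
k(p, C) = -5 (k(p, C) = 1*(C + (-5 - C)) = 1*(-5) = -5)
-1050 + k(l(3), 5*25) = -1050 - 5 = -1055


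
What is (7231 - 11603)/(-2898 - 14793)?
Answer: 4372/17691 ≈ 0.24713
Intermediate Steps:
(7231 - 11603)/(-2898 - 14793) = -4372/(-17691) = -4372*(-1/17691) = 4372/17691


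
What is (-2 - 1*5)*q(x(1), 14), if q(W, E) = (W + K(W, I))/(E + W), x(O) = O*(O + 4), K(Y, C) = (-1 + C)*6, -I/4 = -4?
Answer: -35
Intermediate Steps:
I = 16 (I = -4*(-4) = 16)
K(Y, C) = -6 + 6*C
x(O) = O*(4 + O)
q(W, E) = (90 + W)/(E + W) (q(W, E) = (W + (-6 + 6*16))/(E + W) = (W + (-6 + 96))/(E + W) = (W + 90)/(E + W) = (90 + W)/(E + W))
(-2 - 1*5)*q(x(1), 14) = (-2 - 1*5)*((90 + 1*(4 + 1))/(14 + 1*(4 + 1))) = (-2 - 5)*((90 + 1*5)/(14 + 1*5)) = -7*(90 + 5)/(14 + 5) = -7*95/19 = -7*5 = -35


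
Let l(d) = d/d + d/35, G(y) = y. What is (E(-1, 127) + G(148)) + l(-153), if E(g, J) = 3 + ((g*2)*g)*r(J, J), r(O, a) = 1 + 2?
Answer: 5377/35 ≈ 153.63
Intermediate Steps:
r(O, a) = 3
E(g, J) = 3 + 6*g² (E(g, J) = 3 + ((g*2)*g)*3 = 3 + ((2*g)*g)*3 = 3 + (2*g²)*3 = 3 + 6*g²)
l(d) = 1 + d/35 (l(d) = 1 + d*(1/35) = 1 + d/35)
(E(-1, 127) + G(148)) + l(-153) = ((3 + 6*(-1)²) + 148) + (1 + (1/35)*(-153)) = ((3 + 6*1) + 148) + (1 - 153/35) = ((3 + 6) + 148) - 118/35 = (9 + 148) - 118/35 = 157 - 118/35 = 5377/35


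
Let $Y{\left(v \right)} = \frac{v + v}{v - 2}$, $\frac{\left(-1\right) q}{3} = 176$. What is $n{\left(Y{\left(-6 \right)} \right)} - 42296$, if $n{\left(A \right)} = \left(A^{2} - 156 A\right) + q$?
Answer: $- \frac{172223}{4} \approx -43056.0$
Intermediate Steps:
$q = -528$ ($q = \left(-3\right) 176 = -528$)
$Y{\left(v \right)} = \frac{2 v}{-2 + v}$
$n{\left(A \right)} = -528 + A^{2} - 156 A$ ($n{\left(A \right)} = \left(A^{2} - 156 A\right) - 528 = -528 + A^{2} - 156 A$)
$n{\left(Y{\left(-6 \right)} \right)} - 42296 = \left(-528 + \left(2 \left(-6\right) \frac{1}{-2 - 6}\right)^{2} - 156 \cdot 2 \left(-6\right) \frac{1}{-2 - 6}\right) - 42296 = \left(-528 + \left(2 \left(-6\right) \frac{1}{-8}\right)^{2} - 156 \cdot 2 \left(-6\right) \frac{1}{-8}\right) - 42296 = \left(-528 + \left(2 \left(-6\right) \left(- \frac{1}{8}\right)\right)^{2} - 156 \cdot 2 \left(-6\right) \left(- \frac{1}{8}\right)\right) - 42296 = \left(-528 + \left(\frac{3}{2}\right)^{2} - 234\right) - 42296 = \left(-528 + \frac{9}{4} - 234\right) - 42296 = - \frac{3039}{4} - 42296 = - \frac{172223}{4}$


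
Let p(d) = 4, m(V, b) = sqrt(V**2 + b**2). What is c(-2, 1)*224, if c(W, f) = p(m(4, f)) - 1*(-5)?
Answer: 2016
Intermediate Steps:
c(W, f) = 9 (c(W, f) = 4 - 1*(-5) = 4 + 5 = 9)
c(-2, 1)*224 = 9*224 = 2016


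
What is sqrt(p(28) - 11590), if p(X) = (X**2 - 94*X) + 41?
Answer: I*sqrt(13397) ≈ 115.75*I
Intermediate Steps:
p(X) = 41 + X**2 - 94*X
sqrt(p(28) - 11590) = sqrt((41 + 28**2 - 94*28) - 11590) = sqrt((41 + 784 - 2632) - 11590) = sqrt(-1807 - 11590) = sqrt(-13397) = I*sqrt(13397)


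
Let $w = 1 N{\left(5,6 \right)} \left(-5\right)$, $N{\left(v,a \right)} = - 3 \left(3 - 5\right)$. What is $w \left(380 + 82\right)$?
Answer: $-13860$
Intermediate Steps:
$N{\left(v,a \right)} = 6$ ($N{\left(v,a \right)} = \left(-3\right) \left(-2\right) = 6$)
$w = -30$ ($w = 1 \cdot 6 \left(-5\right) = 6 \left(-5\right) = -30$)
$w \left(380 + 82\right) = - 30 \left(380 + 82\right) = \left(-30\right) 462 = -13860$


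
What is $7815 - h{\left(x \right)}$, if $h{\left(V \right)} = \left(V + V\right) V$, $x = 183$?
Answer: $-59163$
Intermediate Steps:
$h{\left(V \right)} = 2 V^{2}$ ($h{\left(V \right)} = 2 V V = 2 V^{2}$)
$7815 - h{\left(x \right)} = 7815 - 2 \cdot 183^{2} = 7815 - 2 \cdot 33489 = 7815 - 66978 = -59163$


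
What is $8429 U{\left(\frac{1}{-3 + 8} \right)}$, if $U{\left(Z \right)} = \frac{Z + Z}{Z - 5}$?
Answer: $- \frac{8429}{12} \approx -702.42$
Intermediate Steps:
$U{\left(Z \right)} = \frac{2 Z}{-5 + Z}$
$8429 U{\left(\frac{1}{-3 + 8} \right)} = 8429 \frac{2}{\left(-3 + 8\right) \left(-5 + \frac{1}{-3 + 8}\right)} = 8429 \frac{2}{5 \left(-5 + \frac{1}{5}\right)} = 8429 \cdot 2 \cdot \frac{1}{5} \frac{1}{-5 + \frac{1}{5}} = 8429 \cdot 2 \cdot \frac{1}{5} \frac{1}{- \frac{24}{5}} = 8429 \cdot 2 \cdot \frac{1}{5} \left(- \frac{5}{24}\right) = 8429 \left(- \frac{1}{12}\right) = - \frac{8429}{12}$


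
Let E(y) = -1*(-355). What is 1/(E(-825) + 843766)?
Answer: 1/844121 ≈ 1.1847e-6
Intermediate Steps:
E(y) = 355
1/(E(-825) + 843766) = 1/(355 + 843766) = 1/844121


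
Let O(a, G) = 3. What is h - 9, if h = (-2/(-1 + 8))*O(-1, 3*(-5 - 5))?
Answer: -69/7 ≈ -9.8571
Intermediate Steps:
h = -6/7 (h = (-2/(-1 + 8))*3 = (-2/7)*3 = ((⅐)*(-2))*3 = -2/7*3 = -6/7 ≈ -0.85714)
h - 9 = -6/7 - 9 = -69/7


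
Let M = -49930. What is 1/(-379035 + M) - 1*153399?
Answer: -65802802036/428965 ≈ -1.5340e+5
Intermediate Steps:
1/(-379035 + M) - 1*153399 = 1/(-379035 - 49930) - 1*153399 = 1/(-428965) - 153399 = -1/428965 - 153399 = -65802802036/428965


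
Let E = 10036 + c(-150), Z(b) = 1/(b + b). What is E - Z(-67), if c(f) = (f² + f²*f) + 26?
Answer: -447886691/134 ≈ -3.3424e+6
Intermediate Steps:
Z(b) = 1/(2*b)
c(f) = 26 + f² + f³ (c(f) = (f² + f³) + 26 = 26 + f² + f³)
E = -3342438 (E = 10036 + (26 + (-150)² + (-150)³) = 10036 + (26 + 22500 - 3375000) = 10036 - 3352474 = -3342438)
E - Z(-67) = -3342438 - 1/(2*(-67)) = -3342438 - (-1)/(2*67) = -3342438 - 1*(-1/134) = -3342438 + 1/134 = -447886691/134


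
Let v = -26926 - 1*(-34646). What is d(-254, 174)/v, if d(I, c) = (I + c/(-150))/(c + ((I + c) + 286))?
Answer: -6379/73340000 ≈ -8.6978e-5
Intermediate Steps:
v = 7720 (v = -26926 + 34646 = 7720)
d(I, c) = (I - c/150)/(286 + I + 2*c) (d(I, c) = (I + c*(-1/150))/(c + (286 + I + c)) = (I - c/150)/(286 + I + 2*c))
d(-254, 174)/v = ((-254 - 1/150*174)/(286 - 254 + 2*174))/7720 = ((-254 - 29/25)/(286 - 254 + 348))*(1/7720) = (-6379/25/380)*(1/7720) = ((1/380)*(-6379/25))*(1/7720) = -6379/9500*1/7720 = -6379/73340000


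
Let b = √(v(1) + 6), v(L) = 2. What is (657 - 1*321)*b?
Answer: 672*√2 ≈ 950.35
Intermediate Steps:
b = 2*√2 (b = √(2 + 6) = √8 = 2*√2 ≈ 2.8284)
(657 - 1*321)*b = (657 - 1*321)*(2*√2) = (657 - 321)*(2*√2) = 336*(2*√2) = 672*√2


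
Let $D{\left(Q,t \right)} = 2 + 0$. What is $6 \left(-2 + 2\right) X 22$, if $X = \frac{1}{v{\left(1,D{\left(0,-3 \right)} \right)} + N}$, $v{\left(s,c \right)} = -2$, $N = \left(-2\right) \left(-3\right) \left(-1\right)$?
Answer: $0$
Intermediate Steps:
$D{\left(Q,t \right)} = 2$
$N = -6$ ($N = 6 \left(-1\right) = -6$)
$X = - \frac{1}{8}$ ($X = \frac{1}{-2 - 6} = \frac{1}{-8} = - \frac{1}{8} \approx -0.125$)
$6 \left(-2 + 2\right) X 22 = 6 \left(-2 + 2\right) \left(- \frac{1}{8}\right) 22 = 6 \cdot 0 \left(- \frac{1}{8}\right) 22 = 0 \left(- \frac{1}{8}\right) 22 = 0 \cdot 22 = 0$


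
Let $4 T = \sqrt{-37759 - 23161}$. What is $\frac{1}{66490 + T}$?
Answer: $\frac{26596}{1768369563} - \frac{i \sqrt{15230}}{8841847815} \approx 1.504 \cdot 10^{-5} - 1.3957 \cdot 10^{-8} i$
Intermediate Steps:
$T = \frac{i \sqrt{15230}}{2}$ ($T = \frac{\sqrt{-37759 - 23161}}{4} = \frac{\sqrt{-60920}}{4} = \frac{2 i \sqrt{15230}}{4} = \frac{i \sqrt{15230}}{2} \approx 61.705 i$)
$\frac{1}{66490 + T} = \frac{1}{66490 + \frac{i \sqrt{15230}}{2}}$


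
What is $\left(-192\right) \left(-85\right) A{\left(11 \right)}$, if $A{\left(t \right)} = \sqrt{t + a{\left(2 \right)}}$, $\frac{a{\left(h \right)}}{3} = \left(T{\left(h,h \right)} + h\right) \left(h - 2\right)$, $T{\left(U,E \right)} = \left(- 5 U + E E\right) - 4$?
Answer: $16320 \sqrt{11} \approx 54127.0$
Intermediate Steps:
$T{\left(U,E \right)} = -4 + E^{2} - 5 U$ ($T{\left(U,E \right)} = \left(- 5 U + E^{2}\right) - 4 = \left(E^{2} - 5 U\right) - 4 = -4 + E^{2} - 5 U$)
$a{\left(h \right)} = 3 \left(-2 + h\right) \left(-4 + h^{2} - 4 h\right)$ ($a{\left(h \right)} = 3 \left(\left(-4 + h^{2} - 5 h\right) + h\right) \left(h - 2\right) = 3 \left(-4 + h^{2} - 4 h\right) \left(-2 + h\right) = 3 \left(-2 + h\right) \left(-4 + h^{2} - 4 h\right)$)
$A{\left(t \right)} = \sqrt{t}$ ($A{\left(t \right)} = \sqrt{t + \left(24 - 18 \cdot 2^{2} + 3 \cdot 2^{3} + 12 \cdot 2\right)} = \sqrt{t + \left(24 - 72 + 3 \cdot 8 + 24\right)} = \sqrt{t + \left(24 - 72 + 24 + 24\right)} = \sqrt{t + 0} = \sqrt{t}$)
$\left(-192\right) \left(-85\right) A{\left(11 \right)} = \left(-192\right) \left(-85\right) \sqrt{11} = 16320 \sqrt{11}$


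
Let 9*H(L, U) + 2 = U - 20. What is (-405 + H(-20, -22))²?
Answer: 13608721/81 ≈ 1.6801e+5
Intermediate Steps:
H(L, U) = -22/9 + U/9 (H(L, U) = -2/9 + (U - 20)/9 = -2/9 + (-20 + U)/9 = -2/9 + (-20/9 + U/9) = -22/9 + U/9)
(-405 + H(-20, -22))² = (-405 + (-22/9 + (⅑)*(-22)))² = (-405 + (-22/9 - 22/9))² = (-405 - 44/9)² = (-3689/9)² = 13608721/81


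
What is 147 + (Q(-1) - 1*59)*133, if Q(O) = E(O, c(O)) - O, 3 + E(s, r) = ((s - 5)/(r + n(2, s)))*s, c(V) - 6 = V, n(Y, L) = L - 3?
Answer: -7168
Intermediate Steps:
n(Y, L) = -3 + L
c(V) = 6 + V
E(s, r) = -3 + s*(-5 + s)/(-3 + r + s) (E(s, r) = -3 + ((s - 5)/(r + (-3 + s)))*s = -3 + ((-5 + s)/(-3 + r + s))*s = -3 + s*(-5 + s)/(-3 + r + s))
Q(O) = -O + (-9 + O² - 11*O)/(3 + 2*O) (Q(O) = (9 + O² - 8*O - 3*(6 + O))/(-3 + (6 + O) + O) - O = (9 + O² - 8*O + (-18 - 3*O))/(3 + 2*O) - O = (-9 + O² - 11*O)/(3 + 2*O) - O = -O + (-9 + O² - 11*O)/(3 + 2*O))
147 + (Q(-1) - 1*59)*133 = 147 + ((-9 - 1*(-1)² - 14*(-1))/(3 + 2*(-1)) - 1*59)*133 = 147 + ((-9 - 1*1 + 14)/(3 - 2) - 59)*133 = 147 + ((-9 - 1 + 14)/1 - 59)*133 = 147 + (1*4 - 59)*133 = 147 + (4 - 59)*133 = 147 - 55*133 = 147 - 7315 = -7168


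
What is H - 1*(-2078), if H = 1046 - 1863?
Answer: 1261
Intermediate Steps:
H = -817
H - 1*(-2078) = -817 - 1*(-2078) = -817 + 2078 = 1261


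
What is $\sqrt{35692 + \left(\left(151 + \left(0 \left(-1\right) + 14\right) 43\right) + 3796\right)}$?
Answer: $\sqrt{40241} \approx 200.6$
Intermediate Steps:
$\sqrt{35692 + \left(\left(151 + \left(0 \left(-1\right) + 14\right) 43\right) + 3796\right)} = \sqrt{35692 + \left(\left(151 + \left(0 + 14\right) 43\right) + 3796\right)} = \sqrt{35692 + \left(\left(151 + 14 \cdot 43\right) + 3796\right)} = \sqrt{35692 + \left(\left(151 + 602\right) + 3796\right)} = \sqrt{35692 + \left(753 + 3796\right)} = \sqrt{35692 + 4549} = \sqrt{40241}$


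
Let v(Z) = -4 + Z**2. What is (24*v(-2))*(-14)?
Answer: 0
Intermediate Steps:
(24*v(-2))*(-14) = (24*(-4 + (-2)**2))*(-14) = (24*(-4 + 4))*(-14) = (24*0)*(-14) = 0*(-14) = 0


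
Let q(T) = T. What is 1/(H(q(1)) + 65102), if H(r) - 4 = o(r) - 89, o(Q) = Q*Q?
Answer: 1/65018 ≈ 1.5380e-5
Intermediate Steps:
o(Q) = Q²
H(r) = -85 + r² (H(r) = 4 + (r² - 89) = 4 + (-89 + r²) = -85 + r²)
1/(H(q(1)) + 65102) = 1/((-85 + 1²) + 65102) = 1/((-85 + 1) + 65102) = 1/(-84 + 65102) = 1/65018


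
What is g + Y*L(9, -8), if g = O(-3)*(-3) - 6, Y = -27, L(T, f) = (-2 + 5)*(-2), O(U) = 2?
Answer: 150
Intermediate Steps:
L(T, f) = -6 (L(T, f) = 3*(-2) = -6)
g = -12 (g = 2*(-3) - 6 = -6 - 6 = -12)
g + Y*L(9, -8) = -12 - 27*(-6) = -12 + 162 = 150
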